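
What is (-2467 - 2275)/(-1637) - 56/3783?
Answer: 17847314/6192771 ≈ 2.8820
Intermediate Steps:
(-2467 - 2275)/(-1637) - 56/3783 = -4742*(-1/1637) - 56*1/3783 = 4742/1637 - 56/3783 = 17847314/6192771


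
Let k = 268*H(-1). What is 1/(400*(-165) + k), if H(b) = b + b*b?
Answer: -1/66000 ≈ -1.5152e-5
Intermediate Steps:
H(b) = b + b²
k = 0 (k = 268*(-(1 - 1)) = 268*(-1*0) = 268*0 = 0)
1/(400*(-165) + k) = 1/(400*(-165) + 0) = 1/(-66000 + 0) = 1/(-66000) = -1/66000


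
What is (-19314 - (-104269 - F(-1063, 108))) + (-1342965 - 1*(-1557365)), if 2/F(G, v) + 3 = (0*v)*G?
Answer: 898063/3 ≈ 2.9935e+5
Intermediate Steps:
F(G, v) = -⅔ (F(G, v) = 2/(-3 + (0*v)*G) = 2/(-3 + 0*G) = 2/(-3 + 0) = 2/(-3) = 2*(-⅓) = -⅔)
(-19314 - (-104269 - F(-1063, 108))) + (-1342965 - 1*(-1557365)) = (-19314 - (-104269 - 1*(-⅔))) + (-1342965 - 1*(-1557365)) = (-19314 - (-104269 + ⅔)) + (-1342965 + 1557365) = (-19314 - 1*(-312805/3)) + 214400 = (-19314 + 312805/3) + 214400 = 254863/3 + 214400 = 898063/3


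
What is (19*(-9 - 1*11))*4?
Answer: -1520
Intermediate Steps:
(19*(-9 - 1*11))*4 = (19*(-9 - 11))*4 = (19*(-20))*4 = -380*4 = -1520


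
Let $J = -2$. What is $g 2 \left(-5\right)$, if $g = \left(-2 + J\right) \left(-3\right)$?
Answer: $-120$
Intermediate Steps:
$g = 12$ ($g = \left(-2 - 2\right) \left(-3\right) = \left(-4\right) \left(-3\right) = 12$)
$g 2 \left(-5\right) = 12 \cdot 2 \left(-5\right) = 24 \left(-5\right) = -120$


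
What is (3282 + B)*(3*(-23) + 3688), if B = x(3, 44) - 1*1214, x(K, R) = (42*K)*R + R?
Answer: 27707064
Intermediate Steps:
x(K, R) = R + 42*K*R (x(K, R) = 42*K*R + R = R + 42*K*R)
B = 4374 (B = 44*(1 + 42*3) - 1*1214 = 44*(1 + 126) - 1214 = 44*127 - 1214 = 5588 - 1214 = 4374)
(3282 + B)*(3*(-23) + 3688) = (3282 + 4374)*(3*(-23) + 3688) = 7656*(-69 + 3688) = 7656*3619 = 27707064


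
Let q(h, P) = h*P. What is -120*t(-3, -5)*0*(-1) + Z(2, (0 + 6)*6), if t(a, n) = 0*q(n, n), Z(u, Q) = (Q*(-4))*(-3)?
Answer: 432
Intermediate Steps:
q(h, P) = P*h
Z(u, Q) = 12*Q (Z(u, Q) = -4*Q*(-3) = 12*Q)
t(a, n) = 0 (t(a, n) = 0*(n*n) = 0*n**2 = 0)
-120*t(-3, -5)*0*(-1) + Z(2, (0 + 6)*6) = -120*0*0*(-1) + 12*((0 + 6)*6) = -0*(-1) + 12*(6*6) = -120*0 + 12*36 = 0 + 432 = 432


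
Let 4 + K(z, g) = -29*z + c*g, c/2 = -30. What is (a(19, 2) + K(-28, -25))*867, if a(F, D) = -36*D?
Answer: 1938612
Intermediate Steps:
c = -60 (c = 2*(-30) = -60)
K(z, g) = -4 - 60*g - 29*z (K(z, g) = -4 + (-29*z - 60*g) = -4 + (-60*g - 29*z) = -4 - 60*g - 29*z)
(a(19, 2) + K(-28, -25))*867 = (-36*2 + (-4 - 60*(-25) - 29*(-28)))*867 = (-72 + (-4 + 1500 + 812))*867 = (-72 + 2308)*867 = 2236*867 = 1938612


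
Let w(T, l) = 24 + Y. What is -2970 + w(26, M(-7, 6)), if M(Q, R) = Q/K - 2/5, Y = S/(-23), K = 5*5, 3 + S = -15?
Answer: -67740/23 ≈ -2945.2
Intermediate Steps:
S = -18 (S = -3 - 15 = -18)
K = 25
Y = 18/23 (Y = -18/(-23) = -18*(-1/23) = 18/23 ≈ 0.78261)
M(Q, R) = -⅖ + Q/25 (M(Q, R) = Q/25 - 2/5 = Q*(1/25) - 2*⅕ = Q/25 - ⅖ = -⅖ + Q/25)
w(T, l) = 570/23 (w(T, l) = 24 + 18/23 = 570/23)
-2970 + w(26, M(-7, 6)) = -2970 + 570/23 = -67740/23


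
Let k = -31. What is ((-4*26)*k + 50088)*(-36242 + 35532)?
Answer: -37851520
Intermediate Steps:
((-4*26)*k + 50088)*(-36242 + 35532) = (-4*26*(-31) + 50088)*(-36242 + 35532) = (-104*(-31) + 50088)*(-710) = (3224 + 50088)*(-710) = 53312*(-710) = -37851520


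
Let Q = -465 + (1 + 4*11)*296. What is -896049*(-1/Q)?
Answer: 298683/4285 ≈ 69.704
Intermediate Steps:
Q = 12855 (Q = -465 + (1 + 44)*296 = -465 + 45*296 = -465 + 13320 = 12855)
-896049*(-1/Q) = -896049/((-1*12855)) = -896049/(-12855) = -896049*(-1/12855) = 298683/4285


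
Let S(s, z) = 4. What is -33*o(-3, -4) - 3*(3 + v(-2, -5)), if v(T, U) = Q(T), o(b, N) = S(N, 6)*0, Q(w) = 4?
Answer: -21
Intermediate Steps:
o(b, N) = 0 (o(b, N) = 4*0 = 0)
v(T, U) = 4
-33*o(-3, -4) - 3*(3 + v(-2, -5)) = -33*0 - 3*(3 + 4) = 0 - 3*7 = 0 - 21 = -21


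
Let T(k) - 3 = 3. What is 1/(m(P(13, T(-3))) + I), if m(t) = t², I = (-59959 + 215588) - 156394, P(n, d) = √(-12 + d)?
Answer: -1/771 ≈ -0.0012970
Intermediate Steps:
T(k) = 6 (T(k) = 3 + 3 = 6)
I = -765 (I = 155629 - 156394 = -765)
1/(m(P(13, T(-3))) + I) = 1/((√(-12 + 6))² - 765) = 1/((√(-6))² - 765) = 1/((I*√6)² - 765) = 1/(-6 - 765) = 1/(-771) = -1/771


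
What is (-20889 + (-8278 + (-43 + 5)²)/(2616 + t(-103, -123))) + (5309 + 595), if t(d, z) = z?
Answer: -12454813/831 ≈ -14988.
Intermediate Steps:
(-20889 + (-8278 + (-43 + 5)²)/(2616 + t(-103, -123))) + (5309 + 595) = (-20889 + (-8278 + (-43 + 5)²)/(2616 - 123)) + (5309 + 595) = (-20889 + (-8278 + (-38)²)/2493) + 5904 = (-20889 + (-8278 + 1444)*(1/2493)) + 5904 = (-20889 - 6834*1/2493) + 5904 = (-20889 - 2278/831) + 5904 = -17361037/831 + 5904 = -12454813/831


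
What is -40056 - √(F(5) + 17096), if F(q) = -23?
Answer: -40056 - 3*√1897 ≈ -40187.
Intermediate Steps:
-40056 - √(F(5) + 17096) = -40056 - √(-23 + 17096) = -40056 - √17073 = -40056 - 3*√1897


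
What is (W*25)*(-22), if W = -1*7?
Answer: 3850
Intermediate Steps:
W = -7
(W*25)*(-22) = -7*25*(-22) = -175*(-22) = 3850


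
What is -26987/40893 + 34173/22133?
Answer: 800133218/905084769 ≈ 0.88404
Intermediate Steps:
-26987/40893 + 34173/22133 = 800133218/905084769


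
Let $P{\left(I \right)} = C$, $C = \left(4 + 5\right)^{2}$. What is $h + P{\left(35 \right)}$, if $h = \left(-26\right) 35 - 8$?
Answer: $-837$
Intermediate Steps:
$C = 81$ ($C = 9^{2} = 81$)
$P{\left(I \right)} = 81$
$h = -918$ ($h = -910 - 8 = -918$)
$h + P{\left(35 \right)} = -918 + 81 = -837$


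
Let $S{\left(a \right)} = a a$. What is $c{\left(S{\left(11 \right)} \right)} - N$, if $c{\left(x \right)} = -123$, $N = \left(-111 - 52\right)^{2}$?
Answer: $-26692$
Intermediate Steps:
$S{\left(a \right)} = a^{2}$
$N = 26569$ ($N = \left(-163\right)^{2} = 26569$)
$c{\left(S{\left(11 \right)} \right)} - N = -123 - 26569 = -26692$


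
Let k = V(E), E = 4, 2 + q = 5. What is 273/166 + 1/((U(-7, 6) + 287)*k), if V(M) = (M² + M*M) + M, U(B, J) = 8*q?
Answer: 1528337/929268 ≈ 1.6447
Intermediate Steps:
q = 3 (q = -2 + 5 = 3)
U(B, J) = 24 (U(B, J) = 8*3 = 24)
V(M) = M + 2*M² (V(M) = (M² + M²) + M = 2*M² + M = M + 2*M²)
k = 36 (k = 4*(1 + 2*4) = 4*(1 + 8) = 4*9 = 36)
273/166 + 1/((U(-7, 6) + 287)*k) = 273/166 + 1/((24 + 287)*36) = 273*(1/166) + (1/36)/311 = 273/166 + (1/311)*(1/36) = 273/166 + 1/11196 = 1528337/929268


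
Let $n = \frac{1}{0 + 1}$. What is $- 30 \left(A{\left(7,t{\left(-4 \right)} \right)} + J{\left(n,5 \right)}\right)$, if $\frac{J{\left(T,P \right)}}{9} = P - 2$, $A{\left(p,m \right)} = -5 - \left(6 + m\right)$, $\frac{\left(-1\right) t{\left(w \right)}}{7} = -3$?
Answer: $150$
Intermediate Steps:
$t{\left(w \right)} = 21$ ($t{\left(w \right)} = \left(-7\right) \left(-3\right) = 21$)
$A{\left(p,m \right)} = -11 - m$ ($A{\left(p,m \right)} = -5 - \left(6 + m\right) = -11 - m$)
$n = 1$ ($n = 1^{-1} = 1$)
$J{\left(T,P \right)} = -18 + 9 P$ ($J{\left(T,P \right)} = 9 \left(P - 2\right) = 9 \left(-2 + P\right) = -18 + 9 P$)
$- 30 \left(A{\left(7,t{\left(-4 \right)} \right)} + J{\left(n,5 \right)}\right) = - 30 \left(\left(-11 - 21\right) + \left(-18 + 9 \cdot 5\right)\right) = - 30 \left(\left(-11 - 21\right) + \left(-18 + 45\right)\right) = - 30 \left(-32 + 27\right) = \left(-30\right) \left(-5\right) = 150$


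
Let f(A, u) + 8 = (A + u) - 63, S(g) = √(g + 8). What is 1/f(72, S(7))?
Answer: -1/14 + √15/14 ≈ 0.20521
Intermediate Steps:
S(g) = √(8 + g)
f(A, u) = -71 + A + u (f(A, u) = -8 + ((A + u) - 63) = -8 + (-63 + A + u) = -71 + A + u)
1/f(72, S(7)) = 1/(-71 + 72 + √(8 + 7)) = 1/(-71 + 72 + √15) = 1/(1 + √15)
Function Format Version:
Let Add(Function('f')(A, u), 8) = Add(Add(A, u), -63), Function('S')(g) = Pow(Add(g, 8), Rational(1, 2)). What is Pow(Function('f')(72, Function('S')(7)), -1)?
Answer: Add(Rational(-1, 14), Mul(Rational(1, 14), Pow(15, Rational(1, 2)))) ≈ 0.20521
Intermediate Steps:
Function('S')(g) = Pow(Add(8, g), Rational(1, 2))
Function('f')(A, u) = Add(-71, A, u) (Function('f')(A, u) = Add(-8, Add(Add(A, u), -63)) = Add(-8, Add(-63, A, u)) = Add(-71, A, u))
Pow(Function('f')(72, Function('S')(7)), -1) = Pow(Add(-71, 72, Pow(Add(8, 7), Rational(1, 2))), -1) = Pow(Add(-71, 72, Pow(15, Rational(1, 2))), -1) = Pow(Add(1, Pow(15, Rational(1, 2))), -1)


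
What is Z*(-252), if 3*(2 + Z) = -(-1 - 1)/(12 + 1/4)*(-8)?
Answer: 4296/7 ≈ 613.71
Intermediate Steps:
Z = -358/147 (Z = -2 + (-(-1 - 1)/(12 + 1/4)*(-8))/3 = -2 + (-(-2)/(12 + 1/4)*(-8))/3 = -2 + (-(-2)/49/4*(-8))/3 = -2 + (-(-2)*4/49*(-8))/3 = -2 + (-1*(-8/49)*(-8))/3 = -2 + ((8/49)*(-8))/3 = -2 + (1/3)*(-64/49) = -2 - 64/147 = -358/147 ≈ -2.4354)
Z*(-252) = -358/147*(-252) = 4296/7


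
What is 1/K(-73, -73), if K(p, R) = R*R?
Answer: 1/5329 ≈ 0.00018765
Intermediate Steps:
K(p, R) = R²
1/K(-73, -73) = 1/((-73)²) = 1/5329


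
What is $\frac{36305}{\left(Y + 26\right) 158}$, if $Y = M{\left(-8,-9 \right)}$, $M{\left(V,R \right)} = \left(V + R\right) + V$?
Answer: $\frac{36305}{158} \approx 229.78$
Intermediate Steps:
$M{\left(V,R \right)} = R + 2 V$ ($M{\left(V,R \right)} = \left(R + V\right) + V = R + 2 V$)
$Y = -25$ ($Y = -9 + 2 \left(-8\right) = -9 - 16 = -25$)
$\frac{36305}{\left(Y + 26\right) 158} = \frac{36305}{\left(-25 + 26\right) 158} = \frac{36305}{1 \cdot 158} = \frac{36305}{158}$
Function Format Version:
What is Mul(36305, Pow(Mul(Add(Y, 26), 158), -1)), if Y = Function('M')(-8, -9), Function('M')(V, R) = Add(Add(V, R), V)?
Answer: Rational(36305, 158) ≈ 229.78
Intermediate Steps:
Function('M')(V, R) = Add(R, Mul(2, V)) (Function('M')(V, R) = Add(Add(R, V), V) = Add(R, Mul(2, V)))
Y = -25 (Y = Add(-9, Mul(2, -8)) = Add(-9, -16) = -25)
Mul(36305, Pow(Mul(Add(Y, 26), 158), -1)) = Mul(36305, Pow(Mul(Add(-25, 26), 158), -1)) = Mul(36305, Pow(Mul(1, 158), -1)) = Mul(36305, Pow(158, -1)) = Mul(36305, Rational(1, 158)) = Rational(36305, 158)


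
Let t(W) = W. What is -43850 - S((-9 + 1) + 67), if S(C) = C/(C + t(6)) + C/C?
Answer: -2850374/65 ≈ -43852.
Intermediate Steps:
S(C) = 1 + C/(6 + C) (S(C) = C/(C + 6) + C/C = C/(6 + C) + 1 = 1 + C/(6 + C))
-43850 - S((-9 + 1) + 67) = -43850 - 2*(3 + ((-9 + 1) + 67))/(6 + ((-9 + 1) + 67)) = -43850 - 2*(3 + (-8 + 67))/(6 + (-8 + 67)) = -43850 - 2*(3 + 59)/(6 + 59) = -43850 - 2*62/65 = -43850 - 1*124/65 = -43850 - 124/65 = -2850374/65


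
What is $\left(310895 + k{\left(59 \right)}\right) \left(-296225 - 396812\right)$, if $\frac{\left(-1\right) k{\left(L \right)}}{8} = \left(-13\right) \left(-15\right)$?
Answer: $-214380600395$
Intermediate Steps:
$k{\left(L \right)} = -1560$ ($k{\left(L \right)} = - 8 \left(\left(-13\right) \left(-15\right)\right) = \left(-8\right) 195 = -1560$)
$\left(310895 + k{\left(59 \right)}\right) \left(-296225 - 396812\right) = \left(310895 - 1560\right) \left(-296225 - 396812\right) = 309335 \left(-693037\right) = -214380600395$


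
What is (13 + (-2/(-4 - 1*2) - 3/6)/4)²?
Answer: 96721/576 ≈ 167.92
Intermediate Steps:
(13 + (-2/(-4 - 1*2) - 3/6)/4)² = (13 + (-2/(-4 - 2) - 3*⅙)*(¼))² = (13 + (-2/(-6) - ½)*(¼))² = (13 + (-2*(-⅙) - ½)*(¼))² = (13 + (⅓ - ½)*(¼))² = (13 - ⅙*¼)² = (13 - 1/24)² = (311/24)² = 96721/576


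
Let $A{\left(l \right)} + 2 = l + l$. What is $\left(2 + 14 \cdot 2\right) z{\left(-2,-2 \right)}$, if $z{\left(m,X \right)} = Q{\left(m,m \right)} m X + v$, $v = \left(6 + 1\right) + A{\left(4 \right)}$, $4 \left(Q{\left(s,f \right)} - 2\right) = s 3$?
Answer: $450$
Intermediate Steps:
$A{\left(l \right)} = -2 + 2 l$ ($A{\left(l \right)} = -2 + \left(l + l\right) = -2 + 2 l$)
$Q{\left(s,f \right)} = 2 + \frac{3 s}{4}$ ($Q{\left(s,f \right)} = 2 + \frac{s 3}{4} = 2 + \frac{3 s}{4}$)
$v = 13$ ($v = \left(6 + 1\right) + \left(-2 + 2 \cdot 4\right) = 7 + \left(-2 + 8\right) = 7 + 6 = 13$)
$z{\left(m,X \right)} = 13 + X m \left(2 + \frac{3 m}{4}\right)$ ($z{\left(m,X \right)} = \left(2 + \frac{3 m}{4}\right) m X + 13 = m \left(2 + \frac{3 m}{4}\right) X + 13 = X m \left(2 + \frac{3 m}{4}\right) + 13 = 13 + X m \left(2 + \frac{3 m}{4}\right)$)
$\left(2 + 14 \cdot 2\right) z{\left(-2,-2 \right)} = \left(2 + 14 \cdot 2\right) \left(13 + \frac{1}{4} \left(-2\right) \left(-2\right) \left(8 + 3 \left(-2\right)\right)\right) = \left(2 + 28\right) \left(13 + \frac{1}{4} \left(-2\right) \left(-2\right) \left(8 - 6\right)\right) = 30 \left(13 + \frac{1}{4} \left(-2\right) \left(-2\right) 2\right) = 30 \left(13 + 2\right) = 30 \cdot 15 = 450$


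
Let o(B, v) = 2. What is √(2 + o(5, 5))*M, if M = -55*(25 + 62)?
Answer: -9570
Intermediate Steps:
M = -4785 (M = -55*87 = -4785)
√(2 + o(5, 5))*M = √(2 + 2)*(-4785) = √4*(-4785) = 2*(-4785) = -9570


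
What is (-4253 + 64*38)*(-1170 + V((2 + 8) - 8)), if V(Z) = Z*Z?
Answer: 2123286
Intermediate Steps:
V(Z) = Z²
(-4253 + 64*38)*(-1170 + V((2 + 8) - 8)) = (-4253 + 64*38)*(-1170 + ((2 + 8) - 8)²) = (-4253 + 2432)*(-1170 + (10 - 8)²) = -1821*(-1170 + 2²) = -1821*(-1170 + 4) = -1821*(-1166) = 2123286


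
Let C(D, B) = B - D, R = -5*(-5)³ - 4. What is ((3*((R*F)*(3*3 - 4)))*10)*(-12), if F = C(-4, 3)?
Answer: -7824600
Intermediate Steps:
R = 621 (R = -5*(-125) - 4 = 625 - 4 = 621)
F = 7 (F = 3 - 1*(-4) = 3 + 4 = 7)
((3*((R*F)*(3*3 - 4)))*10)*(-12) = ((3*((621*7)*(3*3 - 4)))*10)*(-12) = ((3*(4347*(9 - 4)))*10)*(-12) = ((3*(4347*5))*10)*(-12) = ((3*21735)*10)*(-12) = (65205*10)*(-12) = 652050*(-12) = -7824600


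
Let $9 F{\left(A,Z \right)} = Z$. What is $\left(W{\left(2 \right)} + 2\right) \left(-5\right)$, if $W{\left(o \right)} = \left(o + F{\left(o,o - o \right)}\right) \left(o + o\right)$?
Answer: $-50$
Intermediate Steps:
$F{\left(A,Z \right)} = \frac{Z}{9}$
$W{\left(o \right)} = 2 o^{2}$ ($W{\left(o \right)} = \left(o + \frac{o - o}{9}\right) \left(o + o\right) = \left(o + \frac{1}{9} \cdot 0\right) 2 o = \left(o + 0\right) 2 o = o 2 o = 2 o^{2}$)
$\left(W{\left(2 \right)} + 2\right) \left(-5\right) = \left(2 \cdot 2^{2} + 2\right) \left(-5\right) = \left(2 \cdot 4 + 2\right) \left(-5\right) = \left(8 + 2\right) \left(-5\right) = 10 \left(-5\right) = -50$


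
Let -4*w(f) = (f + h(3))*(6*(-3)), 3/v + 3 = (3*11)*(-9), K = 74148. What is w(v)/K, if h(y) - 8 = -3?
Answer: 1497/4943200 ≈ 0.00030284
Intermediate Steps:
h(y) = 5 (h(y) = 8 - 3 = 5)
v = -1/100 (v = 3/(-3 + (3*11)*(-9)) = 3/(-3 + 33*(-9)) = 3/(-3 - 297) = 3/(-300) = 3*(-1/300) = -1/100 ≈ -0.010000)
w(f) = 45/2 + 9*f/2 (w(f) = -(f + 5)*6*(-3)/4 = -(5 + f)*(-18)/4 = -(-90 - 18*f)/4 = 45/2 + 9*f/2)
w(v)/K = (45/2 + (9/2)*(-1/100))/74148 = (45/2 - 9/200)*(1/74148) = (4491/200)*(1/74148) = 1497/4943200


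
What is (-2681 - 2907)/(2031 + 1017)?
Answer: -11/6 ≈ -1.8333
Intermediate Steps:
(-2681 - 2907)/(2031 + 1017) = -5588/3048 = -5588*1/3048 = -11/6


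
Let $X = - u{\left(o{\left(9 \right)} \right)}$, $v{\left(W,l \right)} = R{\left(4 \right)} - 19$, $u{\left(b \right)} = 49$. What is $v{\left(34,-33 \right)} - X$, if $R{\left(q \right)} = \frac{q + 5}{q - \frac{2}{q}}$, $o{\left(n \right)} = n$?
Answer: $\frac{228}{7} \approx 32.571$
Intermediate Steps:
$R{\left(q \right)} = \frac{5 + q}{q - \frac{2}{q}}$
$v{\left(W,l \right)} = - \frac{115}{7}$ ($v{\left(W,l \right)} = \frac{4 \left(5 + 4\right)}{-2 + 4^{2}} - 19 = 4 \frac{1}{-2 + 16} \cdot 9 - 19 = 4 \cdot \frac{1}{14} \cdot 9 - 19 = \frac{18}{7} - 19 = - \frac{115}{7}$)
$X = -49$ ($X = \left(-1\right) 49 = -49$)
$v{\left(34,-33 \right)} - X = - \frac{115}{7} - -49 = - \frac{115}{7} + 49 = \frac{228}{7}$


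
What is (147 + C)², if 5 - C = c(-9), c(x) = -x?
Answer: 20449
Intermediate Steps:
C = -4 (C = 5 - (-1)*(-9) = 5 - 1*9 = 5 - 9 = -4)
(147 + C)² = (147 - 4)² = 143² = 20449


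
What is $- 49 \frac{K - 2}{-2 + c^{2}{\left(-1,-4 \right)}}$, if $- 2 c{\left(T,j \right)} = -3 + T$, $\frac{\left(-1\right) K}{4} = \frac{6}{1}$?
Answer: $637$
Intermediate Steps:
$K = -24$ ($K = - 4 \cdot \frac{6}{1} = - 4 \cdot 6 \cdot 1 = \left(-4\right) 6 = -24$)
$c{\left(T,j \right)} = \frac{3}{2} - \frac{T}{2}$ ($c{\left(T,j \right)} = - \frac{-3 + T}{2} = \frac{3}{2} - \frac{T}{2}$)
$- 49 \frac{K - 2}{-2 + c^{2}{\left(-1,-4 \right)}} = - 49 \frac{-24 - 2}{-2 + \left(\frac{3}{2} - - \frac{1}{2}\right)^{2}} = - 49 \left(- \frac{26}{-2 + \left(\frac{3}{2} + \frac{1}{2}\right)^{2}}\right) = - 49 \left(- \frac{26}{-2 + 2^{2}}\right) = - 49 \left(- \frac{26}{-2 + 4}\right) = - 49 \left(- \frac{26}{2}\right) = - 49 \left(\left(-26\right) \frac{1}{2}\right) = \left(-49\right) \left(-13\right) = 637$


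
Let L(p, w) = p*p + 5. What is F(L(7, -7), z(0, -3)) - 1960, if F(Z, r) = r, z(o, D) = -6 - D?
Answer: -1963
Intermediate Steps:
L(p, w) = 5 + p² (L(p, w) = p² + 5 = 5 + p²)
F(L(7, -7), z(0, -3)) - 1960 = (-6 - 1*(-3)) - 1960 = (-6 + 3) - 1960 = -3 - 1960 = -1963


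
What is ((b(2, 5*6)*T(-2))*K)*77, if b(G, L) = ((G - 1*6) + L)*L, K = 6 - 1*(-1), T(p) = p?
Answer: -840840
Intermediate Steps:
K = 7 (K = 6 + 1 = 7)
b(G, L) = L*(-6 + G + L) (b(G, L) = ((G - 6) + L)*L = ((-6 + G) + L)*L = (-6 + G + L)*L = L*(-6 + G + L))
((b(2, 5*6)*T(-2))*K)*77 = ((((5*6)*(-6 + 2 + 5*6))*(-2))*7)*77 = (((30*(-6 + 2 + 30))*(-2))*7)*77 = (((30*26)*(-2))*7)*77 = ((780*(-2))*7)*77 = -1560*7*77 = -10920*77 = -840840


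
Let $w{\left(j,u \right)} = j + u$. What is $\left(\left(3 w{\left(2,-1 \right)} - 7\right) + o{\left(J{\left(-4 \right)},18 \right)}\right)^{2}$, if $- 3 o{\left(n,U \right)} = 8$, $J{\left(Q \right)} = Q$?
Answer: $\frac{400}{9} \approx 44.444$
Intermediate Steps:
$o{\left(n,U \right)} = - \frac{8}{3}$ ($o{\left(n,U \right)} = \left(- \frac{1}{3}\right) 8 = - \frac{8}{3}$)
$\left(\left(3 w{\left(2,-1 \right)} - 7\right) + o{\left(J{\left(-4 \right)},18 \right)}\right)^{2} = \left(\left(3 \left(2 - 1\right) - 7\right) - \frac{8}{3}\right)^{2} = \left(\left(3 \cdot 1 - 7\right) - \frac{8}{3}\right)^{2} = \left(\left(3 - 7\right) - \frac{8}{3}\right)^{2} = \left(-4 - \frac{8}{3}\right)^{2} = \left(- \frac{20}{3}\right)^{2} = \frac{400}{9}$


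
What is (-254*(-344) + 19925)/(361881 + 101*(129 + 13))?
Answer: 107301/376223 ≈ 0.28521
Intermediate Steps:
(-254*(-344) + 19925)/(361881 + 101*(129 + 13)) = (87376 + 19925)/(361881 + 101*142) = 107301/(361881 + 14342) = 107301/376223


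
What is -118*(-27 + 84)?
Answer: -6726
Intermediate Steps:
-118*(-27 + 84) = -118*57 = -6726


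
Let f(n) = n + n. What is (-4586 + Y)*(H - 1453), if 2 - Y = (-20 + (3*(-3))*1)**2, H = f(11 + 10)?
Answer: 7654675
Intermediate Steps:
f(n) = 2*n
H = 42 (H = 2*(11 + 10) = 2*21 = 42)
Y = -839 (Y = 2 - (-20 + (3*(-3))*1)**2 = 2 - (-20 - 9*1)**2 = 2 - (-20 - 9)**2 = 2 - 1*(-29)**2 = 2 - 1*841 = 2 - 841 = -839)
(-4586 + Y)*(H - 1453) = (-4586 - 839)*(42 - 1453) = -5425*(-1411) = 7654675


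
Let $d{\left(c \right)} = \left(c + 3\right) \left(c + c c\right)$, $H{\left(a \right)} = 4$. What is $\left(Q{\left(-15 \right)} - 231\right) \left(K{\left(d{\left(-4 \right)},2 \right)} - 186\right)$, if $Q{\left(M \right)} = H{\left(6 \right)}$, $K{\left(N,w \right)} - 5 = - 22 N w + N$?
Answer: $-76045$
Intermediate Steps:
$d{\left(c \right)} = \left(3 + c\right) \left(c + c^{2}\right)$
$K{\left(N,w \right)} = 5 + N - 22 N w$ ($K{\left(N,w \right)} = 5 + \left(- 22 N w + N\right) = 5 - \left(- N + 22 N w\right) = 5 + N - 22 N w$)
$Q{\left(M \right)} = 4$
$\left(Q{\left(-15 \right)} - 231\right) \left(K{\left(d{\left(-4 \right)},2 \right)} - 186\right) = \left(4 - 231\right) \left(\left(5 - 4 \left(3 + \left(-4\right)^{2} + 4 \left(-4\right)\right) - 22 \left(- 4 \left(3 + \left(-4\right)^{2} + 4 \left(-4\right)\right)\right) 2\right) - 186\right) = - 227 \left(\left(5 - 4 \left(3 + 16 - 16\right) - 22 \left(- 4 \left(3 + 16 - 16\right)\right) 2\right) - 186\right) = - 227 \left(\left(5 - 12 - 22 \left(\left(-4\right) 3\right) 2\right) - 186\right) = - 227 \left(\left(5 - 12 - \left(-264\right) 2\right) - 186\right) = - 227 \left(\left(5 - 12 + 528\right) - 186\right) = - 227 \left(521 - 186\right) = \left(-227\right) 335 = -76045$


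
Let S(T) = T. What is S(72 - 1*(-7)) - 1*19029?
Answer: -18950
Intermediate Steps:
S(72 - 1*(-7)) - 1*19029 = (72 - 1*(-7)) - 1*19029 = (72 + 7) - 19029 = 79 - 19029 = -18950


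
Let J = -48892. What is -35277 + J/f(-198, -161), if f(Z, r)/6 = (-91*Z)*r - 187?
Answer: -307024702189/8703255 ≈ -35277.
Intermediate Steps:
f(Z, r) = -1122 - 546*Z*r (f(Z, r) = 6*((-91*Z)*r - 187) = 6*(-91*Z*r - 187) = 6*(-187 - 91*Z*r) = -1122 - 546*Z*r)
-35277 + J/f(-198, -161) = -35277 - 48892/(-1122 - 546*(-198)*(-161)) = -35277 - 48892/(-1122 - 17405388) = -35277 - 48892/(-17406510) = -35277 - 48892*(-1/17406510) = -35277 + 24446/8703255 = -307024702189/8703255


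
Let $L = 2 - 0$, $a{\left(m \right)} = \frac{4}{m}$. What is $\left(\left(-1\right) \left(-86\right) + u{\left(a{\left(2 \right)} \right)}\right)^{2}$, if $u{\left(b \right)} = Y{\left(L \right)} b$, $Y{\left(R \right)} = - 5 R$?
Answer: $4356$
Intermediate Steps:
$L = 2$ ($L = 2 + 0 = 2$)
$u{\left(b \right)} = - 10 b$ ($u{\left(b \right)} = \left(-5\right) 2 b = - 10 b$)
$\left(\left(-1\right) \left(-86\right) + u{\left(a{\left(2 \right)} \right)}\right)^{2} = \left(\left(-1\right) \left(-86\right) - 10 \cdot \frac{4}{2}\right)^{2} = \left(86 - 10 \cdot 4 \cdot \frac{1}{2}\right)^{2} = \left(86 - 20\right)^{2} = 66^{2} = 4356$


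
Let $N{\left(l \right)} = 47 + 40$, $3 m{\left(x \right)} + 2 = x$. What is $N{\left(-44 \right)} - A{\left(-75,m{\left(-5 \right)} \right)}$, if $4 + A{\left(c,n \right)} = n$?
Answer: $\frac{280}{3} \approx 93.333$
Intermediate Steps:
$m{\left(x \right)} = - \frac{2}{3} + \frac{x}{3}$
$N{\left(l \right)} = 87$
$A{\left(c,n \right)} = -4 + n$
$N{\left(-44 \right)} - A{\left(-75,m{\left(-5 \right)} \right)} = 87 - \left(-4 + \left(- \frac{2}{3} + \frac{1}{3} \left(-5\right)\right)\right) = 87 - \left(-4 - \frac{7}{3}\right) = 87 - - \frac{19}{3} = 87 + \frac{19}{3} = \frac{280}{3}$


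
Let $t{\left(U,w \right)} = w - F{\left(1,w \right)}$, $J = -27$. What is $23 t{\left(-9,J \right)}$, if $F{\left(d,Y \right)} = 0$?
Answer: $-621$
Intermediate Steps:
$t{\left(U,w \right)} = w$ ($t{\left(U,w \right)} = w - 0 = w + 0 = w$)
$23 t{\left(-9,J \right)} = 23 \left(-27\right) = -621$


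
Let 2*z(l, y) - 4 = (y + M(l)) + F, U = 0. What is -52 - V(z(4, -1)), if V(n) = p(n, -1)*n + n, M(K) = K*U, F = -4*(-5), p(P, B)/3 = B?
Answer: -29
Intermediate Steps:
p(P, B) = 3*B
F = 20
M(K) = 0 (M(K) = K*0 = 0)
z(l, y) = 12 + y/2 (z(l, y) = 2 + ((y + 0) + 20)/2 = 2 + (y + 20)/2 = 2 + (20 + y)/2 = 2 + (10 + y/2) = 12 + y/2)
V(n) = -2*n (V(n) = (3*(-1))*n + n = -3*n + n = -2*n)
-52 - V(z(4, -1)) = -52 - (-2)*(12 + (½)*(-1)) = -52 - (-2)*(12 - ½) = -52 - (-2)*23/2 = -52 - 1*(-23) = -52 + 23 = -29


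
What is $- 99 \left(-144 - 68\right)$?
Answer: $20988$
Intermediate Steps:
$- 99 \left(-144 - 68\right) = \left(-99\right) \left(-212\right) = 20988$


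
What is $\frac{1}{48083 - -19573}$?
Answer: $\frac{1}{67656} \approx 1.4781 \cdot 10^{-5}$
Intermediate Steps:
$\frac{1}{48083 - -19573} = \frac{1}{48083 + 19573} = \frac{1}{67656}$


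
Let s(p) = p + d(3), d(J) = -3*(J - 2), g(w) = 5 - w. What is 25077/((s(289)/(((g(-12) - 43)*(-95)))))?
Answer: 2382315/11 ≈ 2.1657e+5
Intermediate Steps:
d(J) = 6 - 3*J (d(J) = -3*(-2 + J) = 6 - 3*J)
s(p) = -3 + p (s(p) = p + (6 - 3*3) = p + (6 - 9) = p - 3 = -3 + p)
25077/((s(289)/(((g(-12) - 43)*(-95))))) = 25077/(((-3 + 289)/((((5 - 1*(-12)) - 43)*(-95))))) = 25077/((286/((((5 + 12) - 43)*(-95))))) = 25077/((286/(((17 - 43)*(-95))))) = 25077/((286/((-26*(-95))))) = 25077/((286/2470)) = 25077/((286*(1/2470))) = 25077/(11/95) = 25077*(95/11) = 2382315/11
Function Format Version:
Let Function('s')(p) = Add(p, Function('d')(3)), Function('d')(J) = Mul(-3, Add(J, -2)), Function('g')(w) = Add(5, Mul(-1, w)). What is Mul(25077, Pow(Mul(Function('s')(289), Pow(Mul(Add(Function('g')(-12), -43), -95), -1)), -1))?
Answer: Rational(2382315, 11) ≈ 2.1657e+5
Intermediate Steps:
Function('d')(J) = Add(6, Mul(-3, J)) (Function('d')(J) = Mul(-3, Add(-2, J)) = Add(6, Mul(-3, J)))
Function('s')(p) = Add(-3, p) (Function('s')(p) = Add(p, Add(6, Mul(-3, 3))) = Add(p, Add(6, -9)) = Add(p, -3) = Add(-3, p))
Mul(25077, Pow(Mul(Function('s')(289), Pow(Mul(Add(Function('g')(-12), -43), -95), -1)), -1)) = Mul(25077, Pow(Mul(Add(-3, 289), Pow(Mul(Add(Add(5, Mul(-1, -12)), -43), -95), -1)), -1)) = Mul(25077, Pow(Mul(286, Pow(Mul(Add(Add(5, 12), -43), -95), -1)), -1)) = Mul(25077, Pow(Mul(286, Pow(Mul(Add(17, -43), -95), -1)), -1)) = Mul(25077, Pow(Mul(286, Pow(Mul(-26, -95), -1)), -1)) = Mul(25077, Pow(Mul(286, Pow(2470, -1)), -1)) = Mul(25077, Pow(Mul(286, Rational(1, 2470)), -1)) = Mul(25077, Pow(Rational(11, 95), -1)) = Mul(25077, Rational(95, 11)) = Rational(2382315, 11)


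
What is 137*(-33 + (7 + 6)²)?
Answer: 18632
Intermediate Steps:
137*(-33 + (7 + 6)²) = 137*(-33 + 13²) = 137*(-33 + 169) = 137*136 = 18632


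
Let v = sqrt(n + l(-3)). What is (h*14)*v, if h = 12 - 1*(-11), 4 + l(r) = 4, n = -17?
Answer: 322*I*sqrt(17) ≈ 1327.6*I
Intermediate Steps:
l(r) = 0 (l(r) = -4 + 4 = 0)
v = I*sqrt(17) (v = sqrt(-17 + 0) = sqrt(-17) = I*sqrt(17) ≈ 4.1231*I)
h = 23 (h = 12 + 11 = 23)
(h*14)*v = (23*14)*(I*sqrt(17)) = 322*(I*sqrt(17)) = 322*I*sqrt(17)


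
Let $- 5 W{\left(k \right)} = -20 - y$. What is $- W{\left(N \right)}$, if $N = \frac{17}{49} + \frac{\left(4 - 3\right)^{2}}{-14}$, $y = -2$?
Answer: $- \frac{18}{5} \approx -3.6$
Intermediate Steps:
$N = \frac{27}{98}$ ($N = 17 \cdot \frac{1}{49} + 1^{2} \left(- \frac{1}{14}\right) = \frac{17}{49} + 1 \left(- \frac{1}{14}\right) = \frac{17}{49} - \frac{1}{14} = \frac{27}{98} \approx 0.27551$)
$W{\left(k \right)} = \frac{18}{5}$ ($W{\left(k \right)} = - \frac{-20 - -2}{5} = - \frac{-20 + 2}{5} = \left(- \frac{1}{5}\right) \left(-18\right) = \frac{18}{5}$)
$- W{\left(N \right)} = \left(-1\right) \frac{18}{5} = - \frac{18}{5}$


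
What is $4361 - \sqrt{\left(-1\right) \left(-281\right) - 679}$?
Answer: $4361 - i \sqrt{398} \approx 4361.0 - 19.95 i$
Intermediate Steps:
$4361 - \sqrt{\left(-1\right) \left(-281\right) - 679} = 4361 - \sqrt{281 - 679} = 4361 - \sqrt{-398} = 4361 - i \sqrt{398}$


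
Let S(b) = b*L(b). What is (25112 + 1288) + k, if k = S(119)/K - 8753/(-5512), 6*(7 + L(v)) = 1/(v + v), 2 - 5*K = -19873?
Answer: 6548597911/248040 ≈ 26401.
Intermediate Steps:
K = 3975 (K = ⅖ - ⅕*(-19873) = ⅖ + 19873/5 = 3975)
L(v) = -7 + 1/(12*v) (L(v) = -7 + 1/(6*(v + v)) = -7 + 1/(6*((2*v))) = -7 + (1/(2*v))/6 = -7 + 1/(12*v))
S(b) = b*(-7 + 1/(12*b))
k = 341911/248040 (k = (1/12 - 7*119)/3975 - 8753/(-5512) = (1/12 - 833)*(1/3975) - 8753*(-1/5512) = -9995/12*1/3975 + 8753/5512 = -1999/9540 + 8753/5512 = 341911/248040 ≈ 1.3785)
(25112 + 1288) + k = (25112 + 1288) + 341911/248040 = 26400 + 341911/248040 = 6548597911/248040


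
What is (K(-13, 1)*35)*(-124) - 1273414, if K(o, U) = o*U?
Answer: -1216994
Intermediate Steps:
K(o, U) = U*o
(K(-13, 1)*35)*(-124) - 1273414 = ((1*(-13))*35)*(-124) - 1273414 = -13*35*(-124) - 1273414 = -455*(-124) - 1273414 = 56420 - 1273414 = -1216994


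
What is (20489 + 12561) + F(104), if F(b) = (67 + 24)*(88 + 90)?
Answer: 49248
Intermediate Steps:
F(b) = 16198 (F(b) = 91*178 = 16198)
(20489 + 12561) + F(104) = (20489 + 12561) + 16198 = 33050 + 16198 = 49248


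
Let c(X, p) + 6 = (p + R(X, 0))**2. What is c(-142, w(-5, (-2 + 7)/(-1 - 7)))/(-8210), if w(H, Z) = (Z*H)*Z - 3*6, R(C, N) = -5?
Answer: -2525833/33628160 ≈ -0.075111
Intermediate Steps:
w(H, Z) = -18 + H*Z**2 (w(H, Z) = (H*Z)*Z - 18 = H*Z**2 - 18 = -18 + H*Z**2)
c(X, p) = -6 + (-5 + p)**2 (c(X, p) = -6 + (p - 5)**2 = -6 + (-5 + p)**2)
c(-142, w(-5, (-2 + 7)/(-1 - 7)))/(-8210) = (-6 + (-5 + (-18 - 5*(-2 + 7)**2/(-1 - 7)**2))**2)/(-8210) = (-6 + (-5 + (-18 - 5*(5/(-8))**2))**2)*(-1/8210) = (-6 + (-5 + (-18 - 5*(5*(-1/8))**2))**2)*(-1/8210) = (-6 + (-5 + (-18 - 5*(-5/8)**2))**2)*(-1/8210) = (-6 + (-5 + (-18 - 5*25/64))**2)*(-1/8210) = (-6 + (-5 + (-18 - 125/64))**2)*(-1/8210) = (-6 + (-5 - 1277/64)**2)*(-1/8210) = (-6 + (-1597/64)**2)*(-1/8210) = (-6 + 2550409/4096)*(-1/8210) = (2525833/4096)*(-1/8210) = -2525833/33628160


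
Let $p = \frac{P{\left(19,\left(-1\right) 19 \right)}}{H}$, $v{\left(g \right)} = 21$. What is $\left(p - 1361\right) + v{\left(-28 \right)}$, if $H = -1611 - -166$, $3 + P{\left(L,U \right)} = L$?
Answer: $- \frac{1936316}{1445} \approx -1340.0$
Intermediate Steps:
$P{\left(L,U \right)} = -3 + L$
$H = -1445$ ($H = -1611 + 166 = -1445$)
$p = - \frac{16}{1445}$ ($p = \frac{-3 + 19}{-1445} = 16 \left(- \frac{1}{1445}\right) = - \frac{16}{1445} \approx -0.011073$)
$\left(p - 1361\right) + v{\left(-28 \right)} = \left(- \frac{16}{1445} - 1361\right) + 21 = - \frac{1966661}{1445} + 21 = - \frac{1936316}{1445}$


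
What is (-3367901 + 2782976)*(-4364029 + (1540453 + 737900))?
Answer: 1219964034300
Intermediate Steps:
(-3367901 + 2782976)*(-4364029 + (1540453 + 737900)) = -584925*(-4364029 + 2278353) = -584925*(-2085676) = 1219964034300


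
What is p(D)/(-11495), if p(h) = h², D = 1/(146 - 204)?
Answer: -1/38669180 ≈ -2.5860e-8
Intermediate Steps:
D = -1/58 (D = 1/(-58) = -1/58 ≈ -0.017241)
p(D)/(-11495) = (-1/58)²/(-11495) = (1/3364)*(-1/11495) = -1/38669180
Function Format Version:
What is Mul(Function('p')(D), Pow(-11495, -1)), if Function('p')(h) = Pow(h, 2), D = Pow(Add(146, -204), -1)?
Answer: Rational(-1, 38669180) ≈ -2.5860e-8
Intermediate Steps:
D = Rational(-1, 58) (D = Pow(-58, -1) = Rational(-1, 58) ≈ -0.017241)
Mul(Function('p')(D), Pow(-11495, -1)) = Mul(Pow(Rational(-1, 58), 2), Pow(-11495, -1)) = Mul(Rational(1, 3364), Rational(-1, 11495)) = Rational(-1, 38669180)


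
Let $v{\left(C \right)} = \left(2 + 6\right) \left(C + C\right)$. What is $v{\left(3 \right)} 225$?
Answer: $10800$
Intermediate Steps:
$v{\left(C \right)} = 16 C$ ($v{\left(C \right)} = 8 \cdot 2 C = 16 C$)
$v{\left(3 \right)} 225 = 16 \cdot 3 \cdot 225 = 48 \cdot 225 = 10800$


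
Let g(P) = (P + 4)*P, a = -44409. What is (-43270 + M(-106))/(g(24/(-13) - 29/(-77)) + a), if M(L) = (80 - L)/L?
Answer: 2297992099403/2358584187956 ≈ 0.97431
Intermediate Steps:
M(L) = (80 - L)/L
g(P) = P*(4 + P) (g(P) = (4 + P)*P = P*(4 + P))
(-43270 + M(-106))/(g(24/(-13) - 29/(-77)) + a) = (-43270 + (80 - 1*(-106))/(-106))/((24/(-13) - 29/(-77))*(4 + (24/(-13) - 29/(-77))) - 44409) = (-43270 - (80 + 106)/106)/((24*(-1/13) - 29*(-1/77))*(4 + (24*(-1/13) - 29*(-1/77))) - 44409) = (-43270 - 1/106*186)/((-24/13 + 29/77)*(4 + (-24/13 + 29/77)) - 44409) = (-43270 - 93/53)/(-1471*(4 - 1471/1001)/1001 - 44409) = -2293403/(53*(-1471/1001*2533/1001 - 44409)) = -2293403/(53*(-3726043/1002001 - 44409)) = -2293403/(53*(-44501588452/1002001)) = -2293403/53*(-1002001/44501588452) = 2297992099403/2358584187956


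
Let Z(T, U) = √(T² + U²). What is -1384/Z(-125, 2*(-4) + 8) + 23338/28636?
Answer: -18357487/1789750 ≈ -10.257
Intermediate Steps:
-1384/Z(-125, 2*(-4) + 8) + 23338/28636 = -1384/√((-125)² + (2*(-4) + 8)²) + 23338/28636 = -1384/√(15625 + (-8 + 8)²) + 23338*(1/28636) = -1384/√(15625 + 0²) + 11669/14318 = -1384/√(15625 + 0) + 11669/14318 = -1384/(√15625) + 11669/14318 = -1384/125 + 11669/14318 = -18357487/1789750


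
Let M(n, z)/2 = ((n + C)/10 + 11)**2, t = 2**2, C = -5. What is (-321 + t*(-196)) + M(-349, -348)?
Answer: 2143/25 ≈ 85.720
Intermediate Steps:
t = 4
M(n, z) = 2*(21/2 + n/10)**2 (M(n, z) = 2*((n - 5)/10 + 11)**2 = 2*((-5 + n)*(1/10) + 11)**2 = 2*((-1/2 + n/10) + 11)**2 = 2*(21/2 + n/10)**2)
(-321 + t*(-196)) + M(-349, -348) = (-321 + 4*(-196)) + (105 - 349)**2/50 = (-321 - 784) + (1/50)*(-244)**2 = -1105 + (1/50)*59536 = -1105 + 29768/25 = 2143/25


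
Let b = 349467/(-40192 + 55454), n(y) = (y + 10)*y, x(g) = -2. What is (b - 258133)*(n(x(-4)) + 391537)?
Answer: -118639186706343/1174 ≈ -1.0106e+11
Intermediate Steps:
n(y) = y*(10 + y) (n(y) = (10 + y)*y = y*(10 + y))
b = 349467/15262 ≈ 22.898
(b - 258133)*(n(x(-4)) + 391537) = (349467/15262 - 258133)*(-2*(10 - 2) + 391537) = -3939276379*(-2*8 + 391537)/15262 = -3939276379*(-16 + 391537)/15262 = -3939276379/15262*391521 = -118639186706343/1174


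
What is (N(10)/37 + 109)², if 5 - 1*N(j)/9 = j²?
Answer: 10099684/1369 ≈ 7377.4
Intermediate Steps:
N(j) = 45 - 9*j²
(N(10)/37 + 109)² = ((45 - 9*10²)/37 + 109)² = ((45 - 9*100)*(1/37) + 109)² = ((45 - 900)*(1/37) + 109)² = (-855*1/37 + 109)² = (-855/37 + 109)² = (3178/37)² = 10099684/1369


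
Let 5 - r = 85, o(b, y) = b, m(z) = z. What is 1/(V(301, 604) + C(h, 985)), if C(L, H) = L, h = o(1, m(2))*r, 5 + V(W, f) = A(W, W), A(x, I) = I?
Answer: 1/216 ≈ 0.0046296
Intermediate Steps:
r = -80 (r = 5 - 1*85 = 5 - 85 = -80)
V(W, f) = -5 + W
h = -80 (h = 1*(-80) = -80)
1/(V(301, 604) + C(h, 985)) = 1/((-5 + 301) - 80) = 1/(296 - 80) = 1/216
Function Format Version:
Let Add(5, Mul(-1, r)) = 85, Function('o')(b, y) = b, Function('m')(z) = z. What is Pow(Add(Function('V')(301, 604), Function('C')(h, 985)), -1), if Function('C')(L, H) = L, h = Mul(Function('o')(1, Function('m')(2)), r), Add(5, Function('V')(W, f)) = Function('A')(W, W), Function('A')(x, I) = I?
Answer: Rational(1, 216) ≈ 0.0046296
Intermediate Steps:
r = -80 (r = Add(5, Mul(-1, 85)) = Add(5, -85) = -80)
Function('V')(W, f) = Add(-5, W)
h = -80 (h = Mul(1, -80) = -80)
Pow(Add(Function('V')(301, 604), Function('C')(h, 985)), -1) = Pow(Add(Add(-5, 301), -80), -1) = Pow(Add(296, -80), -1) = Pow(216, -1) = Rational(1, 216)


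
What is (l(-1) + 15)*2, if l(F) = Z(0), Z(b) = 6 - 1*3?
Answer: 36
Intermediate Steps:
Z(b) = 3 (Z(b) = 6 - 3 = 3)
l(F) = 3
(l(-1) + 15)*2 = (3 + 15)*2 = 18*2 = 36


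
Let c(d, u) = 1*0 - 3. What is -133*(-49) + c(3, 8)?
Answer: 6514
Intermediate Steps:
c(d, u) = -3 (c(d, u) = 0 - 3 = -3)
-133*(-49) + c(3, 8) = -133*(-49) - 3 = 6517 - 3 = 6514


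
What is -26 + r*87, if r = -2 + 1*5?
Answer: 235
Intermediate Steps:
r = 3 (r = -2 + 5 = 3)
-26 + r*87 = -26 + 3*87 = -26 + 261 = 235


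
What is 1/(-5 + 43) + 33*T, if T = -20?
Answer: -25079/38 ≈ -659.97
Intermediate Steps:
1/(-5 + 43) + 33*T = 1/(-5 + 43) + 33*(-20) = 1/38 - 660 = -25079/38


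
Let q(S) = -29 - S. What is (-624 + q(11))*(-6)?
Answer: 3984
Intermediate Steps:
(-624 + q(11))*(-6) = (-624 + (-29 - 1*11))*(-6) = (-624 + (-29 - 11))*(-6) = (-624 - 40)*(-6) = -664*(-6) = 3984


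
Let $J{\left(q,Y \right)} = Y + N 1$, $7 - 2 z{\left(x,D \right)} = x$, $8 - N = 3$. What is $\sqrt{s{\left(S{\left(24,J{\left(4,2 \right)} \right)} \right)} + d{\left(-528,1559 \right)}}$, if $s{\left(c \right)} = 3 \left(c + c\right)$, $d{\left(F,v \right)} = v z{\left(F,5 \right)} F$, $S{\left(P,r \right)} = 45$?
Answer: $i \sqrt{220192890} \approx 14839.0 i$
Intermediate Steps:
$N = 5$ ($N = 8 - 3 = 5$)
$z{\left(x,D \right)} = \frac{7}{2} - \frac{x}{2}$
$J{\left(q,Y \right)} = 5 + Y$ ($J{\left(q,Y \right)} = Y + 5 \cdot 1 = Y + 5 = 5 + Y$)
$d{\left(F,v \right)} = F v \left(\frac{7}{2} - \frac{F}{2}\right)$ ($d{\left(F,v \right)} = v \left(\frac{7}{2} - \frac{F}{2}\right) F = F v \left(\frac{7}{2} - \frac{F}{2}\right)$)
$s{\left(c \right)} = 6 c$ ($s{\left(c \right)} = 3 \cdot 2 c = 6 c$)
$\sqrt{s{\left(S{\left(24,J{\left(4,2 \right)} \right)} \right)} + d{\left(-528,1559 \right)}} = \sqrt{6 \cdot 45 + \frac{1}{2} \left(-528\right) 1559 \left(7 - -528\right)} = \sqrt{270 + \frac{1}{2} \left(-528\right) 1559 \left(7 + 528\right)} = \sqrt{270 + \frac{1}{2} \left(-528\right) 1559 \cdot 535} = \sqrt{270 - 220193160} = \sqrt{-220192890} = i \sqrt{220192890}$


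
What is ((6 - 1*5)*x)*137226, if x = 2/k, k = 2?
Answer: 137226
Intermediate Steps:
x = 1 (x = 2/2 = 2*(½) = 1)
((6 - 1*5)*x)*137226 = ((6 - 1*5)*1)*137226 = ((6 - 5)*1)*137226 = (1*1)*137226 = 1*137226 = 137226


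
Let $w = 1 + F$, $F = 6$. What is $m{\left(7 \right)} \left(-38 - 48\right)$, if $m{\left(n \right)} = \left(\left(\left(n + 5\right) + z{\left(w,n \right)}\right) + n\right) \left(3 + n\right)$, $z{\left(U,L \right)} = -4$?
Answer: $-12900$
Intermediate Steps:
$w = 7$ ($w = 1 + 6 = 7$)
$m{\left(n \right)} = \left(1 + 2 n\right) \left(3 + n\right)$ ($m{\left(n \right)} = \left(\left(\left(n + 5\right) - 4\right) + n\right) \left(3 + n\right) = \left(\left(\left(5 + n\right) - 4\right) + n\right) \left(3 + n\right) = \left(\left(1 + n\right) + n\right) \left(3 + n\right) = \left(1 + 2 n\right) \left(3 + n\right)$)
$m{\left(7 \right)} \left(-38 - 48\right) = \left(3 + 2 \cdot 7^{2} + 7 \cdot 7\right) \left(-38 - 48\right) = \left(3 + 2 \cdot 49 + 49\right) \left(-86\right) = \left(3 + 98 + 49\right) \left(-86\right) = 150 \left(-86\right) = -12900$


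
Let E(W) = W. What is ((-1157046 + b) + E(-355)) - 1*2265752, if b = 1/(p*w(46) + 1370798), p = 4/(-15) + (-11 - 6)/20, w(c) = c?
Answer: -140768263504017/41122399 ≈ -3.4232e+6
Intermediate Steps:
p = -67/60 (p = 4*(-1/15) - 17*1/20 = -4/15 - 17/20 = -67/60 ≈ -1.1167)
b = 30/41122399 (b = 1/(-67/60*46 + 1370798) = 1/(-1541/30 + 1370798) = 1/(41122399/30) = 30/41122399 ≈ 7.2953e-7)
((-1157046 + b) + E(-355)) - 1*2265752 = ((-1157046 + 30/41122399) - 355) - 1*2265752 = (-47580507273324/41122399 - 355) - 2265752 = -47595105724969/41122399 - 2265752 = -140768263504017/41122399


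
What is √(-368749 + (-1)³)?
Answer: 25*I*√590 ≈ 607.25*I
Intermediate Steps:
√(-368749 + (-1)³) = √(-368749 - 1) = √(-368750) = 25*I*√590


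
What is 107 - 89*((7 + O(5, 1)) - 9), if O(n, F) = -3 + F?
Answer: 463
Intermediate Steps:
107 - 89*((7 + O(5, 1)) - 9) = 107 - 89*((7 + (-3 + 1)) - 9) = 107 - 89*((7 - 2) - 9) = 107 - 89*(5 - 9) = 107 - 89*(-4) = 107 + 356 = 463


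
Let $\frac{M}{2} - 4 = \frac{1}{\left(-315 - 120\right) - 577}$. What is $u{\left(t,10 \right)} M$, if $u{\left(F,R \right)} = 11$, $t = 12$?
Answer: $\frac{4047}{46} \approx 87.978$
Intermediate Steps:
$M = \frac{4047}{506}$ ($M = 8 + \frac{2}{\left(-315 - 120\right) - 577} = 8 + \frac{2}{-435 - 577} = 8 + \frac{2}{-1012} = 8 + 2 \left(- \frac{1}{1012}\right) = 8 - \frac{1}{506} = \frac{4047}{506} \approx 7.998$)
$u{\left(t,10 \right)} M = 11 \cdot \frac{4047}{506} = \frac{4047}{46}$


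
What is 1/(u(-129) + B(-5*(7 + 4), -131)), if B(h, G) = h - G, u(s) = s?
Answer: -1/53 ≈ -0.018868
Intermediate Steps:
1/(u(-129) + B(-5*(7 + 4), -131)) = 1/(-129 + (-5*(7 + 4) - 1*(-131))) = 1/(-129 + (-5*11 + 131)) = 1/(-129 + (-55 + 131)) = 1/(-129 + 76) = 1/(-53) = -1/53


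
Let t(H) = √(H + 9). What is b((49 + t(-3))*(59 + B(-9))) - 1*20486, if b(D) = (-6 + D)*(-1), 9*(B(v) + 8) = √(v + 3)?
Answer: -22979 - 2*I/3 - √6*(459 + 49*I)/9 ≈ -23104.0 - 14.003*I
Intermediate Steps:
t(H) = √(9 + H)
B(v) = -8 + √(3 + v)/9 (B(v) = -8 + √(v + 3)/9 = -8 + √(3 + v)/9)
b(D) = 6 - D
b((49 + t(-3))*(59 + B(-9))) - 1*20486 = (6 - (49 + √(9 - 3))*(59 + (-8 + √(3 - 9)/9))) - 1*20486 = (6 - (49 + √6)*(59 + (-8 + √(-6)/9))) - 20486 = (6 - (49 + √6)*(59 + (-8 + (I*√6)/9))) - 20486 = (6 - (49 + √6)*(59 + (-8 + I*√6/9))) - 20486 = (6 - (49 + √6)*(51 + I*√6/9)) - 20486 = -20480 - (49 + √6)*(51 + I*√6/9)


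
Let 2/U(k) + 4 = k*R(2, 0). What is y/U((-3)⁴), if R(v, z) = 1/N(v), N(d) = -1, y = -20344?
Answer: 864620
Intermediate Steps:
R(v, z) = -1 (R(v, z) = 1/(-1) = -1)
U(k) = 2/(-4 - k) (U(k) = 2/(-4 + k*(-1)) = 2/(-4 - k))
y/U((-3)⁴) = -20344/(2/(-4 - 1*(-3)⁴)) = -20344/(2/(-4 - 1*81)) = -20344/(2/(-4 - 81)) = -20344/(2/(-85)) = -20344/(2*(-1/85)) = -20344/(-2/85) = -20344*(-85/2) = 864620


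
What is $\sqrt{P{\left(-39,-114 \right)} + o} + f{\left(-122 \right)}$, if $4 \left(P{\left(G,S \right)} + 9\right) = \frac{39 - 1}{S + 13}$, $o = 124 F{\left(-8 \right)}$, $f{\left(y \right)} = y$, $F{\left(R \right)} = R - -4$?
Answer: $-122 + \frac{i \sqrt{20609858}}{202} \approx -122.0 + 22.474 i$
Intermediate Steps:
$F{\left(R \right)} = 4 + R$ ($F{\left(R \right)} = R + 4 = 4 + R$)
$o = -496$ ($o = 124 \left(4 - 8\right) = 124 \left(-4\right) = -496$)
$P{\left(G,S \right)} = -9 + \frac{19}{2 \left(13 + S\right)}$ ($P{\left(G,S \right)} = -9 + \frac{\left(39 - 1\right) \frac{1}{S + 13}}{4} = -9 + \frac{38 \frac{1}{13 + S}}{4} = -9 + \frac{19}{2 \left(13 + S\right)}$)
$\sqrt{P{\left(-39,-114 \right)} + o} + f{\left(-122 \right)} = \sqrt{\frac{-215 - -2052}{2 \left(13 - 114\right)} - 496} - 122 = \sqrt{\frac{-215 + 2052}{2 \left(-101\right)} - 496} - 122 = \sqrt{\frac{1}{2} \left(- \frac{1}{101}\right) 1837 - 496} - 122 = \sqrt{- \frac{1837}{202} - 496} - 122 = \sqrt{- \frac{102029}{202}} - 122 = \frac{i \sqrt{20609858}}{202} - 122 = -122 + \frac{i \sqrt{20609858}}{202}$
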